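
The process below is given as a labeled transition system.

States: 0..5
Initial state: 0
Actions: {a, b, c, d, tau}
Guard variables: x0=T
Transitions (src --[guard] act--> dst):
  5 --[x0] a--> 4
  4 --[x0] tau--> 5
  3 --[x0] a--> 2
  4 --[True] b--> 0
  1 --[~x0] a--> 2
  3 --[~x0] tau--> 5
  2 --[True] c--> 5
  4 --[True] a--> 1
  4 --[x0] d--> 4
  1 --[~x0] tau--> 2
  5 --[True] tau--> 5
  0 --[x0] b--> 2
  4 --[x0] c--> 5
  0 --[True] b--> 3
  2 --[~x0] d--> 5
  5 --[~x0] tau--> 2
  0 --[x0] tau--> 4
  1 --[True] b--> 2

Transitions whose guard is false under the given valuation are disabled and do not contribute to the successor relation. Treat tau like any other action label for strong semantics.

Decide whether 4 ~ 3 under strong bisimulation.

Answer: NOT BISIMILAR

Trace:
Compute ~ classes (split until stable):
  π0 = {{0,1,2,3,4,5}}
  π1 = {{0},{1},{2},{3},{4},{5}}
Fixed point at round 2; 6 class(es).
4∈{4}, 3∈{3}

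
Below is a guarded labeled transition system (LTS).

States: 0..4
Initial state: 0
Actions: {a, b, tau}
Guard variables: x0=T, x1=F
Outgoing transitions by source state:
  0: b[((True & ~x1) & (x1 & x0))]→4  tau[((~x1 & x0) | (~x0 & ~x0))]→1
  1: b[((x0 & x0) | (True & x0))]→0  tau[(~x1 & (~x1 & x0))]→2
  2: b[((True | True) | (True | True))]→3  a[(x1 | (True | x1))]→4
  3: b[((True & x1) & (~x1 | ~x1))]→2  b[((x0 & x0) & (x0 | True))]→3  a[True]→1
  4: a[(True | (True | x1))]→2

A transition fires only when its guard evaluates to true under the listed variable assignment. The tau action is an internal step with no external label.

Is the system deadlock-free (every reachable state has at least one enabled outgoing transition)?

Answer: DEADLOCK-FREE

Working:
Reach set: {0,1,2,3,4}
  0: tau→1  [deg 1]
  1: b→0  tau→2  [deg 2]
  2: a→4  b→3  [deg 2]
  3: a→1  b→3  [deg 2]
  4: a→2  [deg 1]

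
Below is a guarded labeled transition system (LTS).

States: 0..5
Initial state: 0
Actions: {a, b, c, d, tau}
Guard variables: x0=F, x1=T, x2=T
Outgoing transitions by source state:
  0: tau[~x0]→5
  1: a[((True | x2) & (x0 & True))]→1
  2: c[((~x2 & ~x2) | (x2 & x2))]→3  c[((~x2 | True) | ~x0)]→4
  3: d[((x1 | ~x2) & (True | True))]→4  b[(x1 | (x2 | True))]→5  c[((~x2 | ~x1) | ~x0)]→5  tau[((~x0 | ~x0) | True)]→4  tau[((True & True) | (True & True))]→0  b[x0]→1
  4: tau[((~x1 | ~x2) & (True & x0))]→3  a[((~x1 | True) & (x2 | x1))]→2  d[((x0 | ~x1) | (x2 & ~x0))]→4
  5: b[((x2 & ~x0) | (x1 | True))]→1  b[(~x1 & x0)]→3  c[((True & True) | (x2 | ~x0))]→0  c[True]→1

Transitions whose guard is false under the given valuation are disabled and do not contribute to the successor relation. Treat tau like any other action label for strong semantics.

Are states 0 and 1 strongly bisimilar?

Answer: NOT BISIMILAR

Trace:
Refine partition for ~:
  P[0] = {{0,1,2,3,4,5}}
  P[1] = {{0},{1},{2},{3},{4},{5}}
Fixed point at round 2; 6 class(es).
class of 0: {0}; class of 1: {1}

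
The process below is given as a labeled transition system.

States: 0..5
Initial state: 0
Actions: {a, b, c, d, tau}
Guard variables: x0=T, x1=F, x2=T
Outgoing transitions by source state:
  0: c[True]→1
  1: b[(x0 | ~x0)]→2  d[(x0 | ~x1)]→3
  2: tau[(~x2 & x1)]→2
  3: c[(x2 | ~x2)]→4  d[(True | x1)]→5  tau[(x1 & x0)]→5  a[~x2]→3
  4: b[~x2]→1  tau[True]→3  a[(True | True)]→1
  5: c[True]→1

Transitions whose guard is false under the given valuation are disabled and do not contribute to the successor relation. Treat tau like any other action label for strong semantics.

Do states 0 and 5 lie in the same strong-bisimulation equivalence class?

Answer: BISIMILAR

Trace:
Bisimulation quotient by refinement:
  round 0: {{0,1,2,3,4,5}}
  round 1: {{0,5},{1},{2},{3},{4}}
Fixed point at round 2; 5 class(es).
[0]={0,5}  [5]={0,5}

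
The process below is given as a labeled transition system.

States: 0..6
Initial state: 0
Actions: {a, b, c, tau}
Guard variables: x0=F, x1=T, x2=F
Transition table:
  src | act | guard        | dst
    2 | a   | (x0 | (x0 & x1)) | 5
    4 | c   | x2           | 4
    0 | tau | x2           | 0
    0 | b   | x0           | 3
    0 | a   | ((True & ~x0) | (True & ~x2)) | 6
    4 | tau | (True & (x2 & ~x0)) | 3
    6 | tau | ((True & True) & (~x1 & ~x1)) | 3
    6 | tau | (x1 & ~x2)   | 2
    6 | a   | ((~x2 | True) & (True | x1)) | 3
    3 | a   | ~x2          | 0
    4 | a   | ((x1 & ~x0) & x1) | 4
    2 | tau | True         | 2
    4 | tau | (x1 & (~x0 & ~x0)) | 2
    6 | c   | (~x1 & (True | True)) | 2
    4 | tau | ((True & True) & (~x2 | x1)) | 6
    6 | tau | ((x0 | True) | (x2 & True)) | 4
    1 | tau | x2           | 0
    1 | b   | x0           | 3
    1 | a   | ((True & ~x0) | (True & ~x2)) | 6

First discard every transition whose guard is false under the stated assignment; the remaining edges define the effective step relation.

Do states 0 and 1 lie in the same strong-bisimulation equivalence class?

Refine partition for ~:
  round 0: {{0,1,2,3,4,5,6}}
  round 1: {{0,1,3},{2},{4,6},{5}}
  round 2: {{0,1},{2},{3},{4},{5},{6}}
stable after 3 split(s): 6 block(s)
0∈{0,1}, 1∈{0,1}

Answer: BISIMILAR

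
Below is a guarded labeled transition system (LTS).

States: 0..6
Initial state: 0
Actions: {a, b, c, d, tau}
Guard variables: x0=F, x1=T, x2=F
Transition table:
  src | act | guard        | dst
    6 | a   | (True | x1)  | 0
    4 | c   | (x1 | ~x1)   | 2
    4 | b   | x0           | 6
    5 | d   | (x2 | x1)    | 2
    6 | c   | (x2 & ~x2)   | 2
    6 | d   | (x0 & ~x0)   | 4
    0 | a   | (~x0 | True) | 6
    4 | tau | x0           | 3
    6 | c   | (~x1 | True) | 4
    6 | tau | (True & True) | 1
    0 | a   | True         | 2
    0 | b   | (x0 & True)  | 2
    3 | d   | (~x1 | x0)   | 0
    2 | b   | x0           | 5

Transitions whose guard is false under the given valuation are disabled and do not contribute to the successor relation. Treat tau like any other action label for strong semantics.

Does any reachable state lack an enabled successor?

Answer: DEADLOCK at state 1

Trace:
R = {0,1,2,4,6}
  0: a→2  a→6  [2 exit(s)]
  1: ∅  [STUCK]
  2: ∅  [STUCK]
  4: c→2  [1 exit(s)]
  6: a→0  c→4  tau→1  [3 exit(s)]
witness 1: a·tau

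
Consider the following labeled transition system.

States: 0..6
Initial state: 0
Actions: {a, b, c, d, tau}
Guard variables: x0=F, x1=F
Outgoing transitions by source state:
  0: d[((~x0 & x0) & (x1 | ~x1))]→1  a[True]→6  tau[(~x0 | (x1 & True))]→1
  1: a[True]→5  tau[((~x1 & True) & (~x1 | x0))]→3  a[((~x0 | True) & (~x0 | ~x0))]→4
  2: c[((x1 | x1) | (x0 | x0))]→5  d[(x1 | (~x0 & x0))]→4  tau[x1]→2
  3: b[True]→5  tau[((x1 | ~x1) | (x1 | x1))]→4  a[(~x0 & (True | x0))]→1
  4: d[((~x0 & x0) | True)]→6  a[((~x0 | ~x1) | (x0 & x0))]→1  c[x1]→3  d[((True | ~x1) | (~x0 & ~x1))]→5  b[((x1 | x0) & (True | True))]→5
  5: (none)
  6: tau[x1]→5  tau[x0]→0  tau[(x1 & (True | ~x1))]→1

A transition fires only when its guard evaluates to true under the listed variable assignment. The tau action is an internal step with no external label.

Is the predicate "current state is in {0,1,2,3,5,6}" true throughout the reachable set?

Allowed set {0,1,2,3,5,6}
Reachable = {0,1,3,4,5,6}
  0: ok
  1: ok
  3: ok
  4: ✗ unsafe
  5: ok
  6: ok
counterexample path to 4: tau·a

Answer: INVARIANT VIOLATED at state 4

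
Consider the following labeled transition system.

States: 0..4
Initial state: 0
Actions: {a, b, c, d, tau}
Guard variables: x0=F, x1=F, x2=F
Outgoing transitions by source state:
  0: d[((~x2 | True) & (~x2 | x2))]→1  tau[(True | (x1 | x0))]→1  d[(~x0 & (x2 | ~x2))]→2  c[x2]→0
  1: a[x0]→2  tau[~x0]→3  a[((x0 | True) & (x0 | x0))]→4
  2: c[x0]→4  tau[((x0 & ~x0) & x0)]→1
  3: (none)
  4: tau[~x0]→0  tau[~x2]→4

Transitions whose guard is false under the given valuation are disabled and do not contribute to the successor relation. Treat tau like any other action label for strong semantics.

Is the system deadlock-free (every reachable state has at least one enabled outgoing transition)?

Reachable = {0,1,2,3}
  0: d→1  d→2  tau→1  [deg 3]
  1: tau→3  [deg 1]
  2: ∅  [deadlock]
  3: ∅  [deadlock]
Path to 2: d

Answer: DEADLOCK at state 2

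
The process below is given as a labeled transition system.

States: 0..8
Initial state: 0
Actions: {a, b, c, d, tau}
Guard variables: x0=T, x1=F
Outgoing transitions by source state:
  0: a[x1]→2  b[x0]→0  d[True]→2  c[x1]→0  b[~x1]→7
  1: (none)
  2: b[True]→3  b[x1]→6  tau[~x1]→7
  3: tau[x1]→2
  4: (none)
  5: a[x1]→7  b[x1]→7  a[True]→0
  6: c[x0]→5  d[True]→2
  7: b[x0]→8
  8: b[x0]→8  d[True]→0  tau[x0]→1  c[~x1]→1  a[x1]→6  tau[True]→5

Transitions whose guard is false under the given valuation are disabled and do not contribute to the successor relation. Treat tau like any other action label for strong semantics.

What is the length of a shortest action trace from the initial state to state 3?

Layered search for 3:
  depth 0: {0}
  depth 1: {2,7}
  depth 2: {3,8}
first hit 3 at d=2 via d·b

Answer: 2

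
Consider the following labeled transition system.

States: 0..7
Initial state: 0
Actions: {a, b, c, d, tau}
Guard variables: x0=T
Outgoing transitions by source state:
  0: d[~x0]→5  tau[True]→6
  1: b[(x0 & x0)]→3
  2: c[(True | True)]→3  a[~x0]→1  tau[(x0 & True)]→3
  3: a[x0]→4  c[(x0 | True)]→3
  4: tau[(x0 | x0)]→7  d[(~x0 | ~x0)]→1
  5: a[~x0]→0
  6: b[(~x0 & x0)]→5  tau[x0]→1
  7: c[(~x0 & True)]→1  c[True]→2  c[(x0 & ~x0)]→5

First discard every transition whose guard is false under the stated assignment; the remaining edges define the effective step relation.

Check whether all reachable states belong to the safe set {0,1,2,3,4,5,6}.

Safe = {0,1,2,3,4,5,6}
R = {0,1,2,3,4,6,7}
  0: ok
  1: ok
  2: ok
  3: ok
  4: ok
  6: ok
  7: outside
reach 7 via tau·tau·b·a·tau — violates

Answer: INVARIANT VIOLATED at state 7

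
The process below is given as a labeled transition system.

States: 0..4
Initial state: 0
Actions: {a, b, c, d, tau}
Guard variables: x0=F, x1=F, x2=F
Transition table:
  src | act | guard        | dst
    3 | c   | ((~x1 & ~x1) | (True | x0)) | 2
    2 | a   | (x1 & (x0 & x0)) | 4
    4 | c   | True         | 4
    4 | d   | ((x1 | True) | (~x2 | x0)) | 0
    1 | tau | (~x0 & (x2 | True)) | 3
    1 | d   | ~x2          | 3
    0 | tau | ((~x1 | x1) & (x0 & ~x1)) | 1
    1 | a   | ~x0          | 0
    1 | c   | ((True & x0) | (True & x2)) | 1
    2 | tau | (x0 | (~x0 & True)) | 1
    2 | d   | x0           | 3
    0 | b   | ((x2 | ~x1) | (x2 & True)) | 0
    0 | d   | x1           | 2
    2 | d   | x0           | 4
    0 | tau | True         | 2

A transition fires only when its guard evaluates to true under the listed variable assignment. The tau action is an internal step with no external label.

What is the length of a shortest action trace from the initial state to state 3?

Breadth-first toward 3:
  L0 = {0}
  L1 = {2}
  L2 = {1}
  L3 = {3}
depth(3)=3, e.g. tau·tau·d

Answer: 3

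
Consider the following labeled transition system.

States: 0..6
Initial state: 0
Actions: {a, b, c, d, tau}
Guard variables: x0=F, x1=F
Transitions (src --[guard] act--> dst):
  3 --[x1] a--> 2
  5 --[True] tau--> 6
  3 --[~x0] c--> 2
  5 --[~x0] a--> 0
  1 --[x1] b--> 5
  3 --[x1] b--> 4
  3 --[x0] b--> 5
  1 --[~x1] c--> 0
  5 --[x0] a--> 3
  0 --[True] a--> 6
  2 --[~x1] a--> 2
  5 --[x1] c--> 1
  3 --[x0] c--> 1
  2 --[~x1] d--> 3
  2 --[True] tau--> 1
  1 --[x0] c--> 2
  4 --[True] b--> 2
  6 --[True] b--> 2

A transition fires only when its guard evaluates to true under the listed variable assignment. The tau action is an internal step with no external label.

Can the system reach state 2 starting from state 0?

Guard filter leaves 10 enabled edge(s).
depth 0: {0}
depth 1: {6}  total {0,6}
depth 2: {2}  total {0,2,6}
depth 3: {1,3}  total {0,1,2,3,6}
R = {0,1,2,3,6}
witness 2: a·b

Answer: REACHABLE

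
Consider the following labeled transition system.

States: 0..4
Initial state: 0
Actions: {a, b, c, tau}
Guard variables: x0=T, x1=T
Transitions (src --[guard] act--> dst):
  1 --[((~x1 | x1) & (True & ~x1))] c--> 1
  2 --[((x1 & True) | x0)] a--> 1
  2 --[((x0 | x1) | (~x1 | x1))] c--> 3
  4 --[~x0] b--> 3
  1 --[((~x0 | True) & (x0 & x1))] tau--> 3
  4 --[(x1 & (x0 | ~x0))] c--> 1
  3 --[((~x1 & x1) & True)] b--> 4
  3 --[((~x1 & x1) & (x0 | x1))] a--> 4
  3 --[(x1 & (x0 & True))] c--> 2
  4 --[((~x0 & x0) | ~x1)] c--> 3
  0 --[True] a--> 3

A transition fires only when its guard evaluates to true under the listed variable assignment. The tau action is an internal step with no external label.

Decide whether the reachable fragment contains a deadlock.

Reach set: {0,1,2,3}
  0: a→3  [1 out]
  1: tau→3  [1 out]
  2: a→1  c→3  [2 out]
  3: c→2  [1 out]

Answer: DEADLOCK-FREE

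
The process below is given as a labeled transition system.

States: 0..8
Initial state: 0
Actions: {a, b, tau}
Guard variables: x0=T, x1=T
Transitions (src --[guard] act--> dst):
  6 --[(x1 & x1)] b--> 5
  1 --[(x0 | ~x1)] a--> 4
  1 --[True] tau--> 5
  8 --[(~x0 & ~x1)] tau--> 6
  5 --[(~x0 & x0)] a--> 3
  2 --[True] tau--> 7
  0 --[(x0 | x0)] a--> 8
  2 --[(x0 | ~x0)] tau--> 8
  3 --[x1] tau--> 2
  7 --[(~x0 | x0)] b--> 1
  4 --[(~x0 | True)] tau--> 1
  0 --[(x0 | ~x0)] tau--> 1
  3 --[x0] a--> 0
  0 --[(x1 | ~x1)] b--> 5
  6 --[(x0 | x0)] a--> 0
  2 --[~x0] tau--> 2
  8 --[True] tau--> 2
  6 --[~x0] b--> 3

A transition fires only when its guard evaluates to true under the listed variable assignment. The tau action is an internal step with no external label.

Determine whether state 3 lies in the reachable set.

After dropping false guards: 14 live edges.
L0 = {0}
L1 = {1,5,8}  total {0,1,5,8}
L2 = {2,4}  total {0,1,2,4,5,8}
L3 = {7}  total {0,1,2,4,5,7,8}
Reachable = {0,1,2,4,5,7,8}

Answer: UNREACHABLE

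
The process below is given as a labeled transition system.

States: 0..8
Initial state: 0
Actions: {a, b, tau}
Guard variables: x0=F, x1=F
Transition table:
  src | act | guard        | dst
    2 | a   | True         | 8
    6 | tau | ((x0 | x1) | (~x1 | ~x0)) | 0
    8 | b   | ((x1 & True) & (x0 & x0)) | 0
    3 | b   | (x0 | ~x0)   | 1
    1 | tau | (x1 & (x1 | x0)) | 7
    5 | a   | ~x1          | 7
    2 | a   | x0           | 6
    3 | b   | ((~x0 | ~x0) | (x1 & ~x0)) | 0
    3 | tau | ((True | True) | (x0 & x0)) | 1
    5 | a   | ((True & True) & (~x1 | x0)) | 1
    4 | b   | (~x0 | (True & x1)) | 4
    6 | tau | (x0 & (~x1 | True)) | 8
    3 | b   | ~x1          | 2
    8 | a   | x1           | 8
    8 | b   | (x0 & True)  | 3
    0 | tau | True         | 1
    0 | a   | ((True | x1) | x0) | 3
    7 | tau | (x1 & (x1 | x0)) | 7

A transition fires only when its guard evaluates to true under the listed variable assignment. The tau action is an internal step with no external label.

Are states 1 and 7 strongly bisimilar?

Answer: BISIMILAR

Working:
Compute ~ classes (split until stable):
  P[0] = {{0,1,2,3,4,5,6,7,8}}
  P[1] = {{0},{1,7,8},{2,5},{3},{4},{6}}
6 equivalence class(es) (converged in 2)
1∈{1,7,8}, 7∈{1,7,8}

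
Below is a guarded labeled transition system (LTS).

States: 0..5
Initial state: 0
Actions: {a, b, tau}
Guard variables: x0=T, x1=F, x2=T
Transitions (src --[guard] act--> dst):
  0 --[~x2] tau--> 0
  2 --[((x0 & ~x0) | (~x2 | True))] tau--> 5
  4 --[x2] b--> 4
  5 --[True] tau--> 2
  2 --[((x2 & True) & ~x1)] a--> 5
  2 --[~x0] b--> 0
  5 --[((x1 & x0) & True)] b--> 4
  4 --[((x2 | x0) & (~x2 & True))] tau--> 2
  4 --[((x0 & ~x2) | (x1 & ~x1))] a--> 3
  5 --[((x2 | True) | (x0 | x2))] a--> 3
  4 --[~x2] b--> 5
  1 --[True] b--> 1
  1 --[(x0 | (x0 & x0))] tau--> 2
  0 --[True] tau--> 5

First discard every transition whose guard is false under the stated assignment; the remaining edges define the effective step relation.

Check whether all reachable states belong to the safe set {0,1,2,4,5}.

Answer: INVARIANT VIOLATED at state 3

Analysis:
Allowed set {0,1,2,4,5}
R = {0,2,3,5}
  0: ✓
  2: ✓
  3: ✗ unsafe
  5: ✓
witness against invariant: tau·a → 3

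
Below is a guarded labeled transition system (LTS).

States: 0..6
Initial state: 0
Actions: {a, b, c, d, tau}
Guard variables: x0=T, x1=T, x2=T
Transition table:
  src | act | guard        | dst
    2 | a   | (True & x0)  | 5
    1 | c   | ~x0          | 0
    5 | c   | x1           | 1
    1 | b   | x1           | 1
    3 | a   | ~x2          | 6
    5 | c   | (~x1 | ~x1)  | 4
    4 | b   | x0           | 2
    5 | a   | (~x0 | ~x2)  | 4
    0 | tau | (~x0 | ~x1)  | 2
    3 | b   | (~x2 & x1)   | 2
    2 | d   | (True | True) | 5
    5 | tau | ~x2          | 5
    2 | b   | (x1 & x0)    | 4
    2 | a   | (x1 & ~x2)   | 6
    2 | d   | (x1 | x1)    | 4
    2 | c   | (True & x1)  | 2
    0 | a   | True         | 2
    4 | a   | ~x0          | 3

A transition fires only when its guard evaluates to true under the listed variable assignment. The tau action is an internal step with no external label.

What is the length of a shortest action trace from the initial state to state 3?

Answer: UNREACHABLE

Analysis:
Breadth-first toward 3:
  Layer 0: {0}
  Layer 1: {2}
  Layer 2: {4,5}
  Layer 3: {1}
3 never appears.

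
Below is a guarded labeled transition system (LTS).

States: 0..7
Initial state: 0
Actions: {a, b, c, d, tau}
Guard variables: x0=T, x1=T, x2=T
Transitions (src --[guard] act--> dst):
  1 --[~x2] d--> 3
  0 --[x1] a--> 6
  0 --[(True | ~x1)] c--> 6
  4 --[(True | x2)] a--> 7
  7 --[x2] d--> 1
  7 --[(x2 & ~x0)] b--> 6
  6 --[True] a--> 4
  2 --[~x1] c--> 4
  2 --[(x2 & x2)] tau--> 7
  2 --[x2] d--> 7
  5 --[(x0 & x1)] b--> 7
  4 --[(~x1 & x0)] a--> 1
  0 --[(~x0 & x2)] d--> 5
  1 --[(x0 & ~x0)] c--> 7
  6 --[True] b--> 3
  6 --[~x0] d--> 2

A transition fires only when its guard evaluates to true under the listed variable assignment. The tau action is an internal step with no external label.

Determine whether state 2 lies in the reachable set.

Answer: UNREACHABLE

Working:
Guard filter leaves 9 enabled edge(s).
L0 = {0}
L1 = {6}  total {0,6}
L2 = {3,4}  total {0,3,4,6}
L3 = {7}  total {0,3,4,6,7}
L4 = {1}  total {0,1,3,4,6,7}
R = {0,1,3,4,6,7}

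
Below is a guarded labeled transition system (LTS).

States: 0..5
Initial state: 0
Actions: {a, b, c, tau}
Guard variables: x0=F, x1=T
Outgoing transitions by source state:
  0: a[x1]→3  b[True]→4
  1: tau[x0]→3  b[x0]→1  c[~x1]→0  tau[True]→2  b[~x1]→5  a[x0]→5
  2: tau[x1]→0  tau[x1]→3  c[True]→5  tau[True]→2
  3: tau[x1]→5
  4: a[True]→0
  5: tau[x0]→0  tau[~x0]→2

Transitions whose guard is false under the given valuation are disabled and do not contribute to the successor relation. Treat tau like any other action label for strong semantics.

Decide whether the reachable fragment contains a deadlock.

Answer: DEADLOCK-FREE

Analysis:
R = {0,2,3,4,5}
  0: a→3  b→4  [deg 2]
  2: c→5  tau→0  tau→2  tau→3  [deg 4]
  3: tau→5  [deg 1]
  4: a→0  [deg 1]
  5: tau→2  [deg 1]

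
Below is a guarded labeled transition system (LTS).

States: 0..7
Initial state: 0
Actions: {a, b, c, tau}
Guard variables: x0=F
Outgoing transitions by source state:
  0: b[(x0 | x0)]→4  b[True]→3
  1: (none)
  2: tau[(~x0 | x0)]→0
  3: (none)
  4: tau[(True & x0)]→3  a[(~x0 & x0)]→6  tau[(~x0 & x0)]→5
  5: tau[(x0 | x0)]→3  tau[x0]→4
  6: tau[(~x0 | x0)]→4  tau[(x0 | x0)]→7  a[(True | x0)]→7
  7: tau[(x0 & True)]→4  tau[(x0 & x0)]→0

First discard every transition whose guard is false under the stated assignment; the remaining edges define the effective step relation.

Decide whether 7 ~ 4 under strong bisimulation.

Refine partition for ~:
  π0 = {{0,1,2,3,4,5,6,7}}
  π1 = {{0},{1,3,4,5,7},{2},{6}}
stable after 2 split(s): 4 block(s)
7∈{1,3,4,5,7}, 4∈{1,3,4,5,7}

Answer: BISIMILAR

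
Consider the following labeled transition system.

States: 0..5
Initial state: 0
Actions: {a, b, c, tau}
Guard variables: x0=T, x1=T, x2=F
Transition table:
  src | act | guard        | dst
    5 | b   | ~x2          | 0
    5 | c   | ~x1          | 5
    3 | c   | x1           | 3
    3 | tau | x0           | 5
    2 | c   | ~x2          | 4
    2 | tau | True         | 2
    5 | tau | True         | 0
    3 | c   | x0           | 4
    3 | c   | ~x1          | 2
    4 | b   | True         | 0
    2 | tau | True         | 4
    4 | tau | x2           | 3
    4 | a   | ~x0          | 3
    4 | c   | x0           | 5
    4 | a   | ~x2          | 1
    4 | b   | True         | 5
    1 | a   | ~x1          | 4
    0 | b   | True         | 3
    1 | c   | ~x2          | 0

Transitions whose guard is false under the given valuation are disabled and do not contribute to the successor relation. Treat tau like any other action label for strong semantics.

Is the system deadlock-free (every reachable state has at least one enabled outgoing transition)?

Answer: DEADLOCK-FREE

Trace:
Reachable = {0,1,3,4,5}
  0: b→3  [1 out]
  1: c→0  [1 out]
  3: c→3  c→4  tau→5  [3 out]
  4: a→1  b→0  b→5  c→5  [4 out]
  5: b→0  tau→0  [2 out]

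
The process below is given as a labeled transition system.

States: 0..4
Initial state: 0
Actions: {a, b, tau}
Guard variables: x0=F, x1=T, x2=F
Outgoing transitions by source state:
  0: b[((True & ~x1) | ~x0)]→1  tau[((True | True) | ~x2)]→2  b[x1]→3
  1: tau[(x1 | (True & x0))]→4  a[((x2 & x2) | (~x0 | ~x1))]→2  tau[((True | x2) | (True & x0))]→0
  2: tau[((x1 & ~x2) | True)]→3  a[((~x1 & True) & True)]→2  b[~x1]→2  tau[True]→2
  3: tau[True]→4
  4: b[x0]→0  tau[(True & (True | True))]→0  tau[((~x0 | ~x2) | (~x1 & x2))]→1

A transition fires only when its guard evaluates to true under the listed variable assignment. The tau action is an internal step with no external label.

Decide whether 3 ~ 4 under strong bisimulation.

Answer: NOT BISIMILAR

Working:
Refine partition for ~:
  P[0] = {{0,1,2,3,4}}
  P[1] = {{0},{1},{2,3,4}}
  P[2] = {{0},{1},{2,3},{4}}
  P[3] = {{0},{1},{2},{3},{4}}
stable after 4 split(s): 5 block(s)
class of 3: {3}; class of 4: {4}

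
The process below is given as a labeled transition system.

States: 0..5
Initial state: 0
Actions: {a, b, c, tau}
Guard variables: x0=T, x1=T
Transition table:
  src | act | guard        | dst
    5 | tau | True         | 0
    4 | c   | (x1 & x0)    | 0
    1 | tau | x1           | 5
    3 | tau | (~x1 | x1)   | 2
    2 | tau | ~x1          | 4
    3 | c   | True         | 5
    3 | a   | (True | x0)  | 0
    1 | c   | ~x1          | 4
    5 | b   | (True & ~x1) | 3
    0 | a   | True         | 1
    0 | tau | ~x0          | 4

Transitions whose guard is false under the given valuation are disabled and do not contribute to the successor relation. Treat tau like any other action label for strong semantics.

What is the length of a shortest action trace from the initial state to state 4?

Layered search for 4:
  Layer 0: {0}
  Layer 1: {1}
  Layer 2: {5}
4 never appears.

Answer: UNREACHABLE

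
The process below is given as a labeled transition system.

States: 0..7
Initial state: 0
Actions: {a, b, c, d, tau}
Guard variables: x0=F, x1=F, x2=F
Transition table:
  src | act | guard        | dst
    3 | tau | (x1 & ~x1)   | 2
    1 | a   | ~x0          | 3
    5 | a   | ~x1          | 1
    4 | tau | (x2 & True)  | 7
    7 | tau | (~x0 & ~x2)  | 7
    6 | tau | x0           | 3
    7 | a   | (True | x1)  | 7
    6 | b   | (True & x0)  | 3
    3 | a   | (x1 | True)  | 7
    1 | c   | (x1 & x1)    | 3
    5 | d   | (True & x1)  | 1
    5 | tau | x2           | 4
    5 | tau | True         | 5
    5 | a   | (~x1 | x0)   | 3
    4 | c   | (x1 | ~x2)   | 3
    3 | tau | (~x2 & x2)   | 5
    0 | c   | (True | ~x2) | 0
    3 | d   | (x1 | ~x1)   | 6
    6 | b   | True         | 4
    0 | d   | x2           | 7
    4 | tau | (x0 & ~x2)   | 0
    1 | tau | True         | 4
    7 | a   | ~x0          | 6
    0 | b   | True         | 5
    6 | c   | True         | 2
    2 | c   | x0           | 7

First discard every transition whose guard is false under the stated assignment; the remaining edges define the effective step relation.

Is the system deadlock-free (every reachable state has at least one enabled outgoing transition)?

Answer: DEADLOCK at state 2

Analysis:
Reachable = {0,1,2,3,4,5,6,7}
  0: b→5  c→0  [deg 2]
  1: a→3  tau→4  [deg 2]
  2: ∅  [STUCK]
  3: a→7  d→6  [deg 2]
  4: c→3  [deg 1]
  5: a→1  a→3  tau→5  [deg 3]
  6: b→4  c→2  [deg 2]
  7: a→6  a→7  tau→7  [deg 3]
Path to 2: b·a·d·c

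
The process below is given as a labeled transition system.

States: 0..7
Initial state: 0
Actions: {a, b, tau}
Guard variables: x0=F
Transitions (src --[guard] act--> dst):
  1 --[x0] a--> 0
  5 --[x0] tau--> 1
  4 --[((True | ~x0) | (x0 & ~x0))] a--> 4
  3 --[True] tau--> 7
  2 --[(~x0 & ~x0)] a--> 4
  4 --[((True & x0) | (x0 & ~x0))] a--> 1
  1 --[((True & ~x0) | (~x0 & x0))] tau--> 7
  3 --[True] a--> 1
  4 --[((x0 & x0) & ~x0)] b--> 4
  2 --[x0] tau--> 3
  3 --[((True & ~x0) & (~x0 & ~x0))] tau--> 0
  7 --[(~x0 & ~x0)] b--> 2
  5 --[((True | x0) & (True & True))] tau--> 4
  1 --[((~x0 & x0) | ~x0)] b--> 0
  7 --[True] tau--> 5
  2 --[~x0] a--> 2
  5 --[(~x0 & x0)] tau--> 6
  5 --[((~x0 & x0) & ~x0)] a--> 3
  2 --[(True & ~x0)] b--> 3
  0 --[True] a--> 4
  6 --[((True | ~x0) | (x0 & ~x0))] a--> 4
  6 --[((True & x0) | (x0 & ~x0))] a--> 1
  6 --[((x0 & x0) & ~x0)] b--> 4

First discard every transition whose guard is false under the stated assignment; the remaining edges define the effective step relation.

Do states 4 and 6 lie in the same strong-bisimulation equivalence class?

Bisimulation quotient by refinement:
  π0 = {{0,1,2,3,4,5,6,7}}
  π1 = {{0,4,6},{1,7},{2},{3},{5}}
  π2 = {{0,4,6},{1},{2},{3},{5},{7}}
stable after 3 split(s): 6 block(s)
class of 4: {0,4,6}; class of 6: {0,4,6}

Answer: BISIMILAR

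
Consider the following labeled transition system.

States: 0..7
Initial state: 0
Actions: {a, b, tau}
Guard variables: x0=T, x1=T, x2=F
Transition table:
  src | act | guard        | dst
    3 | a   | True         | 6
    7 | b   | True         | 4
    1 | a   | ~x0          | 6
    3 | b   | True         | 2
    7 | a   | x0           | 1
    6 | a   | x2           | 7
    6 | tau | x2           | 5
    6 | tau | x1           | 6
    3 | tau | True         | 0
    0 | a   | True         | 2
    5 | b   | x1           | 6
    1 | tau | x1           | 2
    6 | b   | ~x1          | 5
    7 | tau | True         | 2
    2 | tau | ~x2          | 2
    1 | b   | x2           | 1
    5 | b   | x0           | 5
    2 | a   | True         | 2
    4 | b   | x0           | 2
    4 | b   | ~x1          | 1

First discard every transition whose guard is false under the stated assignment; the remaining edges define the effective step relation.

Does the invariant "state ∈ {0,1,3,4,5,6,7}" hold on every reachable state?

Safe = {0,1,3,4,5,6,7}
Reachable = {0,2}
  0: safe
  2: VIOLATES
reach 2 via a — violates

Answer: INVARIANT VIOLATED at state 2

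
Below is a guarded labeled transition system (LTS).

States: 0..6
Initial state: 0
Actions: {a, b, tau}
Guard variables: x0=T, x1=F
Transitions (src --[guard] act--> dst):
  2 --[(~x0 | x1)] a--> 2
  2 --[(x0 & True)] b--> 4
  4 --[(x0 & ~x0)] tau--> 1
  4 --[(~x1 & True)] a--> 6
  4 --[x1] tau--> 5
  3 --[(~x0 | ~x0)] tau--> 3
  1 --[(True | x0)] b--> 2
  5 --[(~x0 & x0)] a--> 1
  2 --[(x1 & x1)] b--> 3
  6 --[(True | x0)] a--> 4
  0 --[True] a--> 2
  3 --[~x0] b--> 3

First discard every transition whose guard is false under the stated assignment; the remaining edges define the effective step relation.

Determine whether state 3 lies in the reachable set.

Answer: UNREACHABLE

Trace:
Guard filter leaves 5 enabled edge(s).
depth 0: {0}
depth 1: {2}  cumulative {0,2}
depth 2: {4}  cumulative {0,2,4}
depth 3: {6}  cumulative {0,2,4,6}
Reachable = {0,2,4,6}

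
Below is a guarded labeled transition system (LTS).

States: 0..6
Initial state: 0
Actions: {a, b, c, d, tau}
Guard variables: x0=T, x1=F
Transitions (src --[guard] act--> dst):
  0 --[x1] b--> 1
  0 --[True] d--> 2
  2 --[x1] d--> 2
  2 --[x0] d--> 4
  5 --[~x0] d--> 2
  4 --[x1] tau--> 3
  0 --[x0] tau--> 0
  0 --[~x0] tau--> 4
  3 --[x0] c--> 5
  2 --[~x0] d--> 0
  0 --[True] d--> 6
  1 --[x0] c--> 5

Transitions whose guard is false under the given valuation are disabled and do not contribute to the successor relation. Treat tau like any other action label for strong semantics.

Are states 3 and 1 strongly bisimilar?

Answer: BISIMILAR

Trace:
Refine partition for ~:
  round 0: {{0,1,2,3,4,5,6}}
  round 1: {{0},{1,3},{2},{4,5,6}}
4 equivalence class(es) (converged in 2)
class of 3: {1,3}; class of 1: {1,3}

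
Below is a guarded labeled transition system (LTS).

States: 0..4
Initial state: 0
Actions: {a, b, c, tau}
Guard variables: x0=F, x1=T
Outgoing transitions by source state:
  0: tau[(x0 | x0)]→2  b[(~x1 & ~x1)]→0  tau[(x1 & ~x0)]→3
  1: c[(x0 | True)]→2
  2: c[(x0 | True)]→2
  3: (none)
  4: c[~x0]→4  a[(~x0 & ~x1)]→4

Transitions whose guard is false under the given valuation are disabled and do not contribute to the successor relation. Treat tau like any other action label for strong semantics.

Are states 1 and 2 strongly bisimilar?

Refine partition for ~:
  round 0: {{0,1,2,3,4}}
  round 1: {{0},{1,2,4},{3}}
3 equivalence class(es) (converged in 2)
class of 1: {1,2,4}; class of 2: {1,2,4}

Answer: BISIMILAR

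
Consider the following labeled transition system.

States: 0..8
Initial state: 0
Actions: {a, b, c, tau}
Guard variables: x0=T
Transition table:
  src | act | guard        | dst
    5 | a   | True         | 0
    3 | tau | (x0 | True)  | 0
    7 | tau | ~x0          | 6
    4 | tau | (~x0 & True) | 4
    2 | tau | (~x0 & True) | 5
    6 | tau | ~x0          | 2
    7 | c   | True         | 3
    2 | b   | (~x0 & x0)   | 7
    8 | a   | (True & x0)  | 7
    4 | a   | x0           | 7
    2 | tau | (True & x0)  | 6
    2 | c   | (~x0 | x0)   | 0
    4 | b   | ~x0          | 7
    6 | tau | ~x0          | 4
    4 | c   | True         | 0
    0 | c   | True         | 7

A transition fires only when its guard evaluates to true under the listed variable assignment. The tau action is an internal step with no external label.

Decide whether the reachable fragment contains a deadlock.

Answer: DEADLOCK-FREE

Trace:
Reach set: {0,3,7}
  0: c→7  [1 out]
  3: tau→0  [1 out]
  7: c→3  [1 out]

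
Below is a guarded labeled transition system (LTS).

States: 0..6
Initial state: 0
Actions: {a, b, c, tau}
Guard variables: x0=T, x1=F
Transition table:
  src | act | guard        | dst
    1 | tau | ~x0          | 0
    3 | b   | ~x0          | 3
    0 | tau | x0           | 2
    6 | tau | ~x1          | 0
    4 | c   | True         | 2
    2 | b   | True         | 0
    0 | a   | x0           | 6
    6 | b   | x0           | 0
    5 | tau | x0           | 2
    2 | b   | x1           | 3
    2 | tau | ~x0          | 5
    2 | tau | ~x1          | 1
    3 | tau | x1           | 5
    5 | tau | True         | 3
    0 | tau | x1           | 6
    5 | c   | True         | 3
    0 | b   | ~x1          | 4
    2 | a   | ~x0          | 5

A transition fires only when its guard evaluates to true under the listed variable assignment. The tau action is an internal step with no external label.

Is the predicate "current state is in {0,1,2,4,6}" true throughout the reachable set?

Allowed set {0,1,2,4,6}
R = {0,1,2,4,6}
  0: ok
  1: ok
  2: ok
  4: ok
  6: ok

Answer: INVARIANT HOLDS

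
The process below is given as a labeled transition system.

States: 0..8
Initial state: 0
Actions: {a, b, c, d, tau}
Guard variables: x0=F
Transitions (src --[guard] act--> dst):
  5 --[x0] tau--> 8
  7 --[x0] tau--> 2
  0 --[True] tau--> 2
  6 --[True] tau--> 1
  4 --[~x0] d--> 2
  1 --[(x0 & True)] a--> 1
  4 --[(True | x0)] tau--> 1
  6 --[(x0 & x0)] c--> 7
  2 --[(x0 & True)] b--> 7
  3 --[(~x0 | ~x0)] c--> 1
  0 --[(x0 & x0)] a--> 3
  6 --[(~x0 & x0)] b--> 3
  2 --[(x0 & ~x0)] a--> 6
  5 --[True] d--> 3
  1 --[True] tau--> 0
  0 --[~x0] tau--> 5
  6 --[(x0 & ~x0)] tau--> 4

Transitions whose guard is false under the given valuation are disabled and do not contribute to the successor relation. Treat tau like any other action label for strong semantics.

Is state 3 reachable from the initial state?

Answer: REACHABLE

Working:
After dropping false guards: 8 live edges.
L0 = {0}
L1 = {2,5}  now seen {0,2,5}
L2 = {3}  now seen {0,2,3,5}
L3 = {1}  now seen {0,1,2,3,5}
Reach set: {0,1,2,3,5}
Path to 3: tau·d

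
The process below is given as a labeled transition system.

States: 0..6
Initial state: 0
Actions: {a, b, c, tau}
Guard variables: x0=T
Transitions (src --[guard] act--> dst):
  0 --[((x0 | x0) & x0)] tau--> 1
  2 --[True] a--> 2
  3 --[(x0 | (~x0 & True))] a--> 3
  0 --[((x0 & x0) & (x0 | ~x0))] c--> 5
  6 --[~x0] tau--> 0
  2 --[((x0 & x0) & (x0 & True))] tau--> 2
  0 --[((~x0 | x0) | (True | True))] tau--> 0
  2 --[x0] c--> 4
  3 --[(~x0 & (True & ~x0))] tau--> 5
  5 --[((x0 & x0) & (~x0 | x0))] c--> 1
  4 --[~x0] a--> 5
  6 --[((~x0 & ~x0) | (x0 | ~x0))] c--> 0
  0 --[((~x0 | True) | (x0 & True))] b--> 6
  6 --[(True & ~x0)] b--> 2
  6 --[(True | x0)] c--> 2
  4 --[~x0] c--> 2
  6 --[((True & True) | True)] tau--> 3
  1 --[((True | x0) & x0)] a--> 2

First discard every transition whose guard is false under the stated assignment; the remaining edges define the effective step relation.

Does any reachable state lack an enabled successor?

Reachable = {0,1,2,3,4,5,6}
  0: b→6  c→5  tau→0  tau→1  [4 out]
  1: a→2  [1 out]
  2: a→2  c→4  tau→2  [3 out]
  3: a→3  [1 out]
  4: ∅  [no exit]
  5: c→1  [1 out]
  6: c→0  c→2  tau→3  [3 out]
witness 4: tau·a·c

Answer: DEADLOCK at state 4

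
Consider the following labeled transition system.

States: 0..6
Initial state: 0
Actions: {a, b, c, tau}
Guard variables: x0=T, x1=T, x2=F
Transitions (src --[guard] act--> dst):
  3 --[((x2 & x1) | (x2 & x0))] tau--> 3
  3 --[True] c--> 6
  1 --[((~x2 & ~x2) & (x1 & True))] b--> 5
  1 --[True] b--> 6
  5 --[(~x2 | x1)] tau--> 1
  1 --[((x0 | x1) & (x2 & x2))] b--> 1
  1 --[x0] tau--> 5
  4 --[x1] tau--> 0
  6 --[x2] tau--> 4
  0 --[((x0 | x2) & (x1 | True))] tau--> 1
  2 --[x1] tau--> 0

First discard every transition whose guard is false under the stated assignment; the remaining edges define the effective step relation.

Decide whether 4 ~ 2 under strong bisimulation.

Answer: BISIMILAR

Working:
Refine partition for ~:
  round 0: {{0,1,2,3,4,5,6}}
  round 1: {{0,2,4,5},{1},{3},{6}}
  round 2: {{0,5},{1},{2,4},{3},{6}}
5 equivalence class(es) (converged in 3)
[4]={2,4}  [2]={2,4}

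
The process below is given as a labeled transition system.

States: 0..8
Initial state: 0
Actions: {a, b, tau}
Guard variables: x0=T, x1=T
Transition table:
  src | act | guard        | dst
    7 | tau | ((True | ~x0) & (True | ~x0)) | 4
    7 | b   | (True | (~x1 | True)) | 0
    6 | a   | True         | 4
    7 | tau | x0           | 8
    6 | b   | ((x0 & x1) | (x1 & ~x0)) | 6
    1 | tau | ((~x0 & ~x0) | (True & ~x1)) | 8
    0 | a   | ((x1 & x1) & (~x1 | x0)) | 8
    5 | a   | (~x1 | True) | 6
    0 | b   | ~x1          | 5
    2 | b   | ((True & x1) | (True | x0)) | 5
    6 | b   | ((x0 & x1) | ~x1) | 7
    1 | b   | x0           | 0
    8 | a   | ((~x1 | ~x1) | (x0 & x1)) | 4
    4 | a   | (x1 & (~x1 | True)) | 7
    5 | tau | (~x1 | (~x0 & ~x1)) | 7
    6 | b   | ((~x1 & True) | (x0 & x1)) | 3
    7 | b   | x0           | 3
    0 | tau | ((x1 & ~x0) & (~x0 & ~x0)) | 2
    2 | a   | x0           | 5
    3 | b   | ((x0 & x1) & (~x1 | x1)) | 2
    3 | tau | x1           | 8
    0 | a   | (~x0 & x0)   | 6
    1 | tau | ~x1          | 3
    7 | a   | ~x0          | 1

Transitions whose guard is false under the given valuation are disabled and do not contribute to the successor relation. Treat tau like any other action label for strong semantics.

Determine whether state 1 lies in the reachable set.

17 transition(s) survive guard evaluation.
L0 = {0}
L1 = {8}  now seen {0,8}
L2 = {4}  now seen {0,4,8}
L3 = {7}  now seen {0,4,7,8}
L4 = {3}  now seen {0,3,4,7,8}
L5 = {2}  now seen {0,2,3,4,7,8}
L6 = {5}  now seen {0,2,3,4,5,7,8}
L7 = {6}  now seen {0,2,3,4,5,6,7,8}
Reach set: {0,2,3,4,5,6,7,8}

Answer: UNREACHABLE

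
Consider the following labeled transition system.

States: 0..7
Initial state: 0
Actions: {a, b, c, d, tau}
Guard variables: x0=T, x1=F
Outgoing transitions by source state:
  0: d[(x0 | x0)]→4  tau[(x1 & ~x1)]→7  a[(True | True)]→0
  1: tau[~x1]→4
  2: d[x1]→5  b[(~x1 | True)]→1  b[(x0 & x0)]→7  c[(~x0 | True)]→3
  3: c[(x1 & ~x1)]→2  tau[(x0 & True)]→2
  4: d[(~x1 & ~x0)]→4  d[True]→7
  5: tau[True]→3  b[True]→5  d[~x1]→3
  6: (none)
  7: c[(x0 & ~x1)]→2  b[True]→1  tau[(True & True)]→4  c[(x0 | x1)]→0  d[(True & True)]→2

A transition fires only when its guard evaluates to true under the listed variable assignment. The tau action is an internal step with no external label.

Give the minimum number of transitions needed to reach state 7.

Answer: 2

Analysis:
Layered search for 7:
  L0 = {0}
  L1 = {4}
  L2 = {7}
depth(7)=2, e.g. d·d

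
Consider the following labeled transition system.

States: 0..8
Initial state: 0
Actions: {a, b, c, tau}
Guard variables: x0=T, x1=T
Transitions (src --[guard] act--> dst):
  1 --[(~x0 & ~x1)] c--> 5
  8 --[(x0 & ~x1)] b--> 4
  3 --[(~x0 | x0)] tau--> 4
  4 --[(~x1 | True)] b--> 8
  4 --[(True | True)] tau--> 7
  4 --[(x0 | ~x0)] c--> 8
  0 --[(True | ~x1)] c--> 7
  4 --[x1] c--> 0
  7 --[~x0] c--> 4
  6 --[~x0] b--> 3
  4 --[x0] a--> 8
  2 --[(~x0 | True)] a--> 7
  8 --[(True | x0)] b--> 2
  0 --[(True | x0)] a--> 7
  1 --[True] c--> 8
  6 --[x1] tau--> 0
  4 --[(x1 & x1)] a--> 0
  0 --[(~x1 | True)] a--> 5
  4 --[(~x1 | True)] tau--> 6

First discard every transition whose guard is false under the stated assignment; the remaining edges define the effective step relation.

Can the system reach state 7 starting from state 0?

Guard filter leaves 15 enabled edge(s).
depth 0: {0}
depth 1: {5,7}  total {0,5,7}
Reachable = {0,5,7}
trace reaching 7: c

Answer: REACHABLE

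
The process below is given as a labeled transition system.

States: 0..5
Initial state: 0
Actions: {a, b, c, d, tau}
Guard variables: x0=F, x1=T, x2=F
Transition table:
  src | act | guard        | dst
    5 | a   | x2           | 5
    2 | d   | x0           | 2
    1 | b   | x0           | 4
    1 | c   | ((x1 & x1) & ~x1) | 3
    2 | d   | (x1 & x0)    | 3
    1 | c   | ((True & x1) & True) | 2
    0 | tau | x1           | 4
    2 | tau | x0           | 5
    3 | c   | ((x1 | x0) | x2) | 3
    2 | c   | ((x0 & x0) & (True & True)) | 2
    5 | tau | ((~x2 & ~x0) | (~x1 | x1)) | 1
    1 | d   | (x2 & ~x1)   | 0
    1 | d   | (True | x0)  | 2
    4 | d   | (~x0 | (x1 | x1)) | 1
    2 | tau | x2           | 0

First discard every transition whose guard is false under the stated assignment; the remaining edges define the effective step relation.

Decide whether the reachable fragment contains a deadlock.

Answer: DEADLOCK at state 2

Trace:
Reach set: {0,1,2,4}
  0: tau→4  [1 out]
  1: c→2  d→2  [2 out]
  2: ∅  [deadlock]
  4: d→1  [1 out]
witness 2: tau·d·c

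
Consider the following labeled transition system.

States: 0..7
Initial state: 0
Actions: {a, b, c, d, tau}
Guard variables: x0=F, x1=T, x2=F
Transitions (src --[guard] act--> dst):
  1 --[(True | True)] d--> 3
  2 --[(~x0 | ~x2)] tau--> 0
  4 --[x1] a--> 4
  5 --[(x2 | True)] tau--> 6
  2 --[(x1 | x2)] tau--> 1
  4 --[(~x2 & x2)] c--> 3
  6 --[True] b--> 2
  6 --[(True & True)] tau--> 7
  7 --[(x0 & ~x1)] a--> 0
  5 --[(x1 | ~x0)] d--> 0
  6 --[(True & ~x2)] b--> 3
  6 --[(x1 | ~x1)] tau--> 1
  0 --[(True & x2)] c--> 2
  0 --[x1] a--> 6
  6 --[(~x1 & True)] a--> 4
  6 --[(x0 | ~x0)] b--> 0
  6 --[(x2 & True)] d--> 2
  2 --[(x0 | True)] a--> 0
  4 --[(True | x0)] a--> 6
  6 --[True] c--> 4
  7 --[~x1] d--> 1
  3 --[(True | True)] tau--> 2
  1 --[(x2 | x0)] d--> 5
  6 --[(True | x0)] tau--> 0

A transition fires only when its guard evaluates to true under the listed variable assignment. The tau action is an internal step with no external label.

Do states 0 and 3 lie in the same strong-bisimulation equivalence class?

Compute ~ classes (split until stable):
  round 0: {{0,1,2,3,4,5,6,7}}
  round 1: {{0,4},{1},{2},{3},{5},{6},{7}}
  round 2: {{0},{1},{2},{3},{4},{5},{6},{7}}
stable after 3 split(s): 8 block(s)
0∈{0}, 3∈{3}

Answer: NOT BISIMILAR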